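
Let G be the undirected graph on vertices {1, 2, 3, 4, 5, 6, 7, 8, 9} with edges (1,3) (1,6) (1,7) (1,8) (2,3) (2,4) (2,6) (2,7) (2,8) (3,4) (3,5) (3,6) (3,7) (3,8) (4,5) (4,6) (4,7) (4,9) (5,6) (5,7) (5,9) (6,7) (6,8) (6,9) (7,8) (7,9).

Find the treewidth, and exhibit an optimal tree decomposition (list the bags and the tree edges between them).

Treewidth 4.
One optimal decomposition is:
Bags: B1 = {2, 3, 6, 7, 8}  B2 = {2, 3, 4, 6, 7}  B3 = {3, 4, 5, 6, 7}  B4 = {4, 5, 6, 7, 9}  B5 = {1, 3, 6, 7, 8}
Tree: B1–B2, B2–B3, B3–B4, B1–B5

The largest bag has 5 vertices, giving width 4; this decomposition certifies tw(G) ≤ 4. Conversely, {4, 5, 6, 7, 9} is a clique of size 5, and the vertices of any clique must share a bag in every tree decomposition; so some bag has ≥ 5 vertices and tw(G) ≥ 4. Combining the bounds, tw(G) = 4.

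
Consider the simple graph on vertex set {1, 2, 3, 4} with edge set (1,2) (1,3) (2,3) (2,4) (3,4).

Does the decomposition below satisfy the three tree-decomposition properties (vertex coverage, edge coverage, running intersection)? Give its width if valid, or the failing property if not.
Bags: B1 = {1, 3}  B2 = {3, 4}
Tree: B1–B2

No — vertex 2 appears in no bag.

A tree decomposition must satisfy three properties: every vertex lies in some bag; for every edge, both endpoints lie together in some bag; and for every vertex, the bags containing it form a connected subtree. Here vertex 2 appears in no bag, so the decomposition is invalid.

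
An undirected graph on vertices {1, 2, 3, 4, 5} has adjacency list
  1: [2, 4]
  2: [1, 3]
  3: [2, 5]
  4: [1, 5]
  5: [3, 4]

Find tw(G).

A width-2 tree decomposition is:
Bags: B1 = {1, 2, 4}  B2 = {2, 3, 4}  B3 = {3, 4, 5}
Tree: B1–B2, B2–B3
Every bag has size at most 3, so the width is 3 − 1 = 2 and tw(G) ≤ 2. Since 4–1–2–3–5–4 is a cycle in G, G is not acyclic. Forests are exactly the graphs of treewidth ≤ 1, so tw(G) ≥ 2. Therefore the treewidth is 2.

2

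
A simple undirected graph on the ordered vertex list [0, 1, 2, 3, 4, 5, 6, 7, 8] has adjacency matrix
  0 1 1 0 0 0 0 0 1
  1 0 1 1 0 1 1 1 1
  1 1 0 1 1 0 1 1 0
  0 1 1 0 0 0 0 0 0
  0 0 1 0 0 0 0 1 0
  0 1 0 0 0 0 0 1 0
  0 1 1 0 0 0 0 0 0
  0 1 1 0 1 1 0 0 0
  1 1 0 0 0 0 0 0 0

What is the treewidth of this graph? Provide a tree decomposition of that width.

Treewidth 2.
Bags: B1 = {2, 4, 7}  B2 = {1, 2, 7}  B3 = {0, 1, 2}  B4 = {1, 5, 7}  B5 = {1, 2, 3}  B6 = {1, 2, 6}  B7 = {0, 1, 8}
Tree: B1–B2, B2–B3, B2–B4, B3–B5, B3–B6, B3–B7

Each bag holds 3 vertices, so the decomposition has width 2, which upper-bounds the treewidth. On the other hand G contains the 3-clique {0, 1, 8}. A clique must lie in a single bag of any decomposition, so no decomposition can have width below 2. Therefore the treewidth is 2.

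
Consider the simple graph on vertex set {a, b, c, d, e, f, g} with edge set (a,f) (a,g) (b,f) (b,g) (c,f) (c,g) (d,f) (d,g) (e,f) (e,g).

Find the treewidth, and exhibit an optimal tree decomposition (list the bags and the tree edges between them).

Each bag holds 3 vertices, so the decomposition has width 2, which upper-bounds the treewidth. The edges f–e–g–b–f form a cycle, so G is not a tree and its treewidth is at least 2. Therefore the treewidth is 2.

Treewidth 2.
One optimal decomposition is:
Bags: B1 = {e, f, g}  B2 = {b, f, g}  B3 = {c, f, g}  B4 = {a, f, g}  B5 = {d, f, g}
Tree: B1–B2, B2–B3, B3–B4, B4–B5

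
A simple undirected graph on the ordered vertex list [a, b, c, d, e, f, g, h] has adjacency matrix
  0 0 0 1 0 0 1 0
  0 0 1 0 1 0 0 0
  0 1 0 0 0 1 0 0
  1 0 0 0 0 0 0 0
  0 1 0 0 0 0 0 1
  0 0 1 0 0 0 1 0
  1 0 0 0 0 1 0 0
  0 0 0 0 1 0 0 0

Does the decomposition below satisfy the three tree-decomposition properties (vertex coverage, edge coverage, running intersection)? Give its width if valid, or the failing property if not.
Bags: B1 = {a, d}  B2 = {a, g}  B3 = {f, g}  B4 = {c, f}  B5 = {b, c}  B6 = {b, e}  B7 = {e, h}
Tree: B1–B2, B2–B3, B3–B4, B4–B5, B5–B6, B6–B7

Every vertex of G appears in some bag (union = {a, b, c, d, e, f, g, h}); every edge is covered by a bag; and for each vertex v the set of bags containing v is connected in the bag tree. The decomposition is therefore valid. The largest bag has 2 vertices, so the width is 1.

Yes; width 1.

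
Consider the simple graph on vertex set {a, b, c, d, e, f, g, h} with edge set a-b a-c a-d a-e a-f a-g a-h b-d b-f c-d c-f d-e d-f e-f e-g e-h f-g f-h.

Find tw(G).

A width-3 tree decomposition is:
Bags: B1 = {a, d, e, f}  B2 = {a, e, f, g}  B3 = {a, c, d, f}  B4 = {a, b, d, f}  B5 = {a, e, f, h}
Tree: B1–B2, B1–B3, B1–B4, B1–B5
The largest bag has 4 vertices, giving width 3; this decomposition certifies tw(G) ≤ 3. For the lower bound, the 4 vertices {a, d, e, f} are pairwise adjacent, and any tree decomposition puts a clique entirely inside one bag — forcing width ≥ 3. The upper and lower bounds meet at 3, so that is the treewidth.

3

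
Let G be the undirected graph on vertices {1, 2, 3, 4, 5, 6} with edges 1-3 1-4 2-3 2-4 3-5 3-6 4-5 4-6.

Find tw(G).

2

A width-2 tree decomposition is:
Bags: B1 = {3, 4, 6}  B2 = {1, 3, 4}  B3 = {3, 4, 5}  B4 = {2, 3, 4}
Tree: B1–B2, B2–B3, B3–B4
Each bag holds 3 vertices, so the decomposition has width 2, which upper-bounds the treewidth. For the lower bound, G contains the cycle 6–3–1–4–6, so G is not a forest; only forests have treewidth ≤ 1, hence tw(G) ≥ 2. Hence tw(G) = 2 exactly.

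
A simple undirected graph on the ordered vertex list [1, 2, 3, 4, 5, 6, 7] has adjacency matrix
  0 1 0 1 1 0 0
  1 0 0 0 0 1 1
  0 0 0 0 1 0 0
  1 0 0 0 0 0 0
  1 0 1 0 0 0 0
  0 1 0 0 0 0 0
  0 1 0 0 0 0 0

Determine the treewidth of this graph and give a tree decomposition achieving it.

Treewidth 1.
Bags: B1 = {1, 5}  B2 = {1, 2}  B3 = {2, 7}  B4 = {1, 4}  B5 = {3, 5}  B6 = {2, 6}
Tree: B1–B2, B2–B3, B1–B4, B1–B5, B2–B6

Each bag holds 2 vertices, so the decomposition has width 1, which upper-bounds the treewidth. G has an edge, so its treewidth is at least 1. Combining the bounds, tw(G) = 1.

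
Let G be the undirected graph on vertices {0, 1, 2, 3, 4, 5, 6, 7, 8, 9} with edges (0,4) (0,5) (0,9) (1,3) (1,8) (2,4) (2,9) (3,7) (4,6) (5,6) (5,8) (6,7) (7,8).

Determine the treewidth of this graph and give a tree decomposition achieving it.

The largest bag has 3 vertices, giving width 2; this decomposition certifies tw(G) ≤ 2. The edges 1–3–7–8–1 form a cycle, so G is not a tree and its treewidth is at least 2. The upper and lower bounds meet at 2, so that is the treewidth.

Treewidth 2.
One optimal decomposition is:
Bags: B1 = {1, 3, 8}  B2 = {3, 7, 8}  B3 = {5, 7, 8}  B4 = {5, 6, 7}  B5 = {0, 5, 6}  B6 = {0, 4, 6}  B7 = {0, 4, 9}  B8 = {2, 4, 9}
Tree: B1–B2, B2–B3, B3–B4, B4–B5, B5–B6, B6–B7, B7–B8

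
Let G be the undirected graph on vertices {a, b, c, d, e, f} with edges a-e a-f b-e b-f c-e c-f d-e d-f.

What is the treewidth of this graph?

2

A width-2 tree decomposition is:
Bags: B1 = {a, e, f}  B2 = {b, e, f}  B3 = {d, e, f}  B4 = {c, e, f}
Tree: B1–B2, B2–B3, B3–B4
Each bag holds 3 vertices, so the decomposition has width 2, which upper-bounds the treewidth. The edges e–a–f–b–e form a cycle, so G is not a tree and its treewidth is at least 2. Hence tw(G) = 2 exactly.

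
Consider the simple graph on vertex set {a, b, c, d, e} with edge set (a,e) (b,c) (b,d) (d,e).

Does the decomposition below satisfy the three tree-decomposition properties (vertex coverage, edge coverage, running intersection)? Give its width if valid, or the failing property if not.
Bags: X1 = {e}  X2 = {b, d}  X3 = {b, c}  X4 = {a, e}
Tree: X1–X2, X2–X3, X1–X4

No — edge (d,e) lies in no bag.

A tree decomposition must satisfy three properties: every vertex lies in some bag; for every edge, both endpoints lie together in some bag; and for every vertex, the bags containing it form a connected subtree. Here edge (d,e) lies in no bag, so the decomposition is invalid.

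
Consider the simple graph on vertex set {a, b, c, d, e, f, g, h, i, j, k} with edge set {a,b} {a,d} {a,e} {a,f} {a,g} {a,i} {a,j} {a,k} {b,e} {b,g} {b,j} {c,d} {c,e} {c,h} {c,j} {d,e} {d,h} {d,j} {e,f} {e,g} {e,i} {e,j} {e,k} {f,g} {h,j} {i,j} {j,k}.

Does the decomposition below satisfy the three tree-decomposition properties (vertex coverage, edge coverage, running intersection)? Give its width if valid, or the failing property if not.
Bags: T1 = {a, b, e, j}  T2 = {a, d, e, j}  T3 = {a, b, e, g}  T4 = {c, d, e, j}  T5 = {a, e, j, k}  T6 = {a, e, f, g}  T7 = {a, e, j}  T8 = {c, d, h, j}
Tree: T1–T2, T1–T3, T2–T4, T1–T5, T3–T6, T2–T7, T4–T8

A tree decomposition must satisfy three properties: every vertex lies in some bag; for every edge, both endpoints lie together in some bag; and for every vertex, the bags containing it form a connected subtree. Here vertex i appears in no bag, so the decomposition is invalid.

No — vertex i appears in no bag.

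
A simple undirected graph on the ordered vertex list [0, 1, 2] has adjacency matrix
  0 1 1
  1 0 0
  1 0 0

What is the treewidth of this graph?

A width-1 tree decomposition is:
Bags: B1 = {0, 2}  B2 = {0, 1}
Tree: B1–B2
The largest bag has 2 vertices, giving width 1; this decomposition certifies tw(G) ≤ 1. G has an edge, so its treewidth is at least 1. Hence tw(G) = 1 exactly.

1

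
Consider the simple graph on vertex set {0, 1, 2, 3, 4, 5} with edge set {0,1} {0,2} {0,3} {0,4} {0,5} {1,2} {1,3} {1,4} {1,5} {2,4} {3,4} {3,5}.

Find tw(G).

A width-3 tree decomposition is:
Bags: B1 = {0, 1, 3, 5}  B2 = {0, 1, 3, 4}  B3 = {0, 1, 2, 4}
Tree: B1–B2, B2–B3
Each bag holds 4 vertices, so the decomposition has width 3, which upper-bounds the treewidth. Conversely, {0, 1, 2, 4} is a clique of size 4, and the vertices of any clique must share a bag in every tree decomposition; so some bag has ≥ 4 vertices and tw(G) ≥ 3. Combining the bounds, tw(G) = 3.

3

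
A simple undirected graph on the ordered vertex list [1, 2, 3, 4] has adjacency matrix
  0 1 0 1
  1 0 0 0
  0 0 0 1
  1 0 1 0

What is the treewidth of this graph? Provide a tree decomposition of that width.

Treewidth 1.
Bags: B1 = {1, 4}  B2 = {1, 2}  B3 = {3, 4}
Tree: B1–B2, B1–B3

Every bag has size at most 2, so the width is 2 − 1 = 1 and tw(G) ≤ 1. Any graph with an edge has treewidth ≥ 1, and G has the edge 1–4. The upper and lower bounds meet at 1, so that is the treewidth.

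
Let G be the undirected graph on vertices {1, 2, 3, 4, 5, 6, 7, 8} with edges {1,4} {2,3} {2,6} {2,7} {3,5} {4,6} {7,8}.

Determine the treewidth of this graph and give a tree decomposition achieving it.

Each bag holds 2 vertices, so the decomposition has width 1, which upper-bounds the treewidth. Any graph with an edge has treewidth ≥ 1, and G has the edge 2–6. Hence tw(G) = 1 exactly.

Treewidth 1.
Bags: B1 = {2, 6}  B2 = {2, 7}  B3 = {2, 3}  B4 = {4, 6}  B5 = {7, 8}  B6 = {3, 5}  B7 = {1, 4}
Tree: B1–B2, B2–B3, B1–B4, B2–B5, B3–B6, B4–B7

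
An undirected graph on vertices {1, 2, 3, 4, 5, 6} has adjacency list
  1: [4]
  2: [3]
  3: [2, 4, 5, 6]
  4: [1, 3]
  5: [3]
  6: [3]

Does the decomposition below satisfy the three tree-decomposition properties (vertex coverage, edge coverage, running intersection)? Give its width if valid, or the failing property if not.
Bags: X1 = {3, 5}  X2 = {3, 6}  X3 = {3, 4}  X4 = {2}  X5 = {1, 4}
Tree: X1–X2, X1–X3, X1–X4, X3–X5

A tree decomposition must satisfy three properties: every vertex lies in some bag; for every edge, both endpoints lie together in some bag; and for every vertex, the bags containing it form a connected subtree. Here edge (3,2) lies in no bag, so the decomposition is invalid.

No — edge (3,2) lies in no bag.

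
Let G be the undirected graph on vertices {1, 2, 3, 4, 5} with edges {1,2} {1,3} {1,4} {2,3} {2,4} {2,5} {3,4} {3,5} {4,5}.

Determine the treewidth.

A width-3 tree decomposition is:
Bags: B1 = {2, 3, 4, 5}  B2 = {1, 2, 3, 4}
Tree: B1–B2
Every bag has size at most 4, so the width is 4 − 1 = 3 and tw(G) ≤ 3. For the lower bound, the 4 vertices {1, 2, 3, 4} are pairwise adjacent, and any tree decomposition puts a clique entirely inside one bag — forcing width ≥ 3. The upper and lower bounds meet at 3, so that is the treewidth.

3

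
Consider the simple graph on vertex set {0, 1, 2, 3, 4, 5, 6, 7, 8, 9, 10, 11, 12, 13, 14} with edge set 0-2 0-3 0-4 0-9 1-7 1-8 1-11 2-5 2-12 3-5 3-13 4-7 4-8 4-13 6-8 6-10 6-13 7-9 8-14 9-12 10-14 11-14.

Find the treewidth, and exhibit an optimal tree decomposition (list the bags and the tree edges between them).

Treewidth 3.
One such decomposition:
Bags: B1 = {1, 10, 11, 14}  B2 = {1, 8, 10, 14}  B3 = {1, 6, 8, 10}  B4 = {1, 6, 7, 8}  B5 = {4, 6, 7, 8}  B6 = {4, 6, 7, 13}  B7 = {4, 7, 9, 13}  B8 = {0, 4, 9, 13}  B9 = {0, 3, 9, 13}  B10 = {0, 3, 9, 12}  B11 = {0, 2, 3, 12}  B12 = {2, 3, 5, 12}
Tree: B1–B2, B2–B3, B3–B4, B4–B5, B5–B6, B6–B7, B7–B8, B8–B9, B9–B10, B10–B11, B11–B12

Each bag holds 4 vertices, so the decomposition has width 3, which upper-bounds the treewidth. For the lower bound: the 4 vertex sets {10,11,14}, {1}, {8}, {4,6,7,13} are disjoint, each induces a connected subgraph, and every pair is joined by at least one edge of G. Contracting each set to a single vertex therefore yields K_{4} as a minor, and since treewidth is minor-monotone, tw(G) ≥ tw(K_{4}) = 3. Hence tw(G) = 3 exactly.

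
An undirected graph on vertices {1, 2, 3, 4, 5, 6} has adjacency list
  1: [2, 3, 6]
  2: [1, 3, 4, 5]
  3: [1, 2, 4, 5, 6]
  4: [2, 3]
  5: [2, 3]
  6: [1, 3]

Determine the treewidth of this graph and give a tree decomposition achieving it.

The largest bag has 3 vertices, giving width 2; this decomposition certifies tw(G) ≤ 2. On the other hand G contains the 3-clique {1, 2, 3}. A clique must lie in a single bag of any decomposition, so no decomposition can have width below 2. Hence tw(G) = 2 exactly.

Treewidth 2.
One optimal decomposition is:
Bags: B1 = {1, 2, 3}  B2 = {1, 3, 6}  B3 = {2, 3, 4}  B4 = {2, 3, 5}
Tree: B1–B2, B1–B3, B1–B4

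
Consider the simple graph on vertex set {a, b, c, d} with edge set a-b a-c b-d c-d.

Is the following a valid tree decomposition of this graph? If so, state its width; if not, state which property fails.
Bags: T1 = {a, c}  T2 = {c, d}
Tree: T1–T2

No — vertex b appears in no bag.

A tree decomposition must satisfy three properties: every vertex lies in some bag; for every edge, both endpoints lie together in some bag; and for every vertex, the bags containing it form a connected subtree. Here vertex b appears in no bag, so the decomposition is invalid.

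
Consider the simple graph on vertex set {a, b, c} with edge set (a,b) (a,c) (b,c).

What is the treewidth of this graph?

A width-2 tree decomposition is:
Bags: B1 = {a, b, c}
Tree: (single bag)
A single bag containing all 3 vertices is trivially a valid decomposition of width 2. On the other hand G contains the 3-clique {a, b, c}. A clique must lie in a single bag of any decomposition, so no decomposition can have width below 2. The upper and lower bounds meet at 2, so that is the treewidth.

2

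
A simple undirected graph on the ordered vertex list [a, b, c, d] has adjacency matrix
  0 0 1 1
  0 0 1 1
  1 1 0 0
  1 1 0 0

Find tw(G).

A width-2 tree decomposition is:
Bags: B1 = {a, c, d}  B2 = {b, c, d}
Tree: B1–B2
Each bag holds 3 vertices, so the decomposition has width 2, which upper-bounds the treewidth. Since d–a–c–b–d is a cycle in G, G is not acyclic. Forests are exactly the graphs of treewidth ≤ 1, so tw(G) ≥ 2. Combining the bounds, tw(G) = 2.

2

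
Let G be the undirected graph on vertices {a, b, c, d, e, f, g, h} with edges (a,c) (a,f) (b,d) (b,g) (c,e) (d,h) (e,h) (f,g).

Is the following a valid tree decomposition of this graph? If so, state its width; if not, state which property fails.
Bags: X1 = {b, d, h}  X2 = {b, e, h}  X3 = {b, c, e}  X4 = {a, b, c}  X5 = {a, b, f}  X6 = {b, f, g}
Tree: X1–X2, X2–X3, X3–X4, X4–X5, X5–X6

Vertex coverage: the bags together contain {a, b, c, d, e, f, g, h}, the full vertex set. Edge coverage: each edge of G has both endpoints in at least one bag. Running intersection: for every vertex, the bags containing it form a connected subtree. All three properties hold, so this is a valid tree decomposition of width max|bag| − 1 = 2, and hence tw(G) ≤ 2.

Yes; width 2.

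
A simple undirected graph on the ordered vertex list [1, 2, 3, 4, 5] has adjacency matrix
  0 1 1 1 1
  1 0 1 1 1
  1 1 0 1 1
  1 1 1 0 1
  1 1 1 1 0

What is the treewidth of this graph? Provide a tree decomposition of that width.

A single bag containing all 5 vertices is trivially a valid decomposition of width 4. Conversely, {1, 2, 3, 4, 5} is a clique of size 5, and the vertices of any clique must share a bag in every tree decomposition; so some bag has ≥ 5 vertices and tw(G) ≥ 4. Therefore the treewidth is 4.

Treewidth 4.
Bags: B1 = {1, 2, 3, 4, 5}
Tree: (single bag)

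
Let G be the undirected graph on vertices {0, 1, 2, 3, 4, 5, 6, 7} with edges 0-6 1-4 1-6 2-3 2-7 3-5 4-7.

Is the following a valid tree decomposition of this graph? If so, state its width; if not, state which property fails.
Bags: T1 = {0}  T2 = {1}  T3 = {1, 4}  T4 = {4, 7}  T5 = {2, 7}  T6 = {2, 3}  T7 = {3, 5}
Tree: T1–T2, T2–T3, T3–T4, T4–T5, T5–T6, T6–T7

No — vertex 6 appears in no bag.

A tree decomposition must satisfy three properties: every vertex lies in some bag; for every edge, both endpoints lie together in some bag; and for every vertex, the bags containing it form a connected subtree. Here vertex 6 appears in no bag, so the decomposition is invalid.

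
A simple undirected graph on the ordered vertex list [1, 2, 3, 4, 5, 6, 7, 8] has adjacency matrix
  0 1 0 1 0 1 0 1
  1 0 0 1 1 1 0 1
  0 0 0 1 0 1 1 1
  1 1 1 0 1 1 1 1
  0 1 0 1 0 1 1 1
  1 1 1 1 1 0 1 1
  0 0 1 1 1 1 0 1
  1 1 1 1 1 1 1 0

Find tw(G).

A width-4 tree decomposition is:
Bags: B1 = {4, 5, 6, 7, 8}  B2 = {3, 4, 6, 7, 8}  B3 = {2, 4, 5, 6, 8}  B4 = {1, 2, 4, 6, 8}
Tree: B1–B2, B1–B3, B3–B4
Each bag holds 5 vertices, so the decomposition has width 4, which upper-bounds the treewidth. On the other hand G contains the 5-clique {1, 2, 4, 6, 8}. A clique must lie in a single bag of any decomposition, so no decomposition can have width below 4. Therefore the treewidth is 4.

4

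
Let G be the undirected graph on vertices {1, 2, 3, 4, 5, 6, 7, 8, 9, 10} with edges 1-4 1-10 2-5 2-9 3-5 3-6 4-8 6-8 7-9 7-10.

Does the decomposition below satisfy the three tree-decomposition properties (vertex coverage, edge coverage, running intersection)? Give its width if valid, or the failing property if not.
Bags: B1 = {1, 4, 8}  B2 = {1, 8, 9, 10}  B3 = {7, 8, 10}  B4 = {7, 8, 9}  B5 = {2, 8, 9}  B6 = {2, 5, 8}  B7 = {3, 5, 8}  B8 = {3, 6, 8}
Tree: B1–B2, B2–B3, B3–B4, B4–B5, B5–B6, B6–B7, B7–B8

A tree decomposition must satisfy three properties: every vertex lies in some bag; for every edge, both endpoints lie together in some bag; and for every vertex, the bags containing it form a connected subtree. Here bags containing vertex 9 are not connected in the tree, so the decomposition is invalid.

No — bags containing vertex 9 are not connected in the tree.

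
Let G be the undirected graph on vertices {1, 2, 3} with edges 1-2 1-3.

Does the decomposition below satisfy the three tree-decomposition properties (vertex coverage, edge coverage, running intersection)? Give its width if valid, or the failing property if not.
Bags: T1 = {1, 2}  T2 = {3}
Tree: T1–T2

A tree decomposition must satisfy three properties: every vertex lies in some bag; for every edge, both endpoints lie together in some bag; and for every vertex, the bags containing it form a connected subtree. Here edge (1,3) lies in no bag, so the decomposition is invalid.

No — edge (1,3) lies in no bag.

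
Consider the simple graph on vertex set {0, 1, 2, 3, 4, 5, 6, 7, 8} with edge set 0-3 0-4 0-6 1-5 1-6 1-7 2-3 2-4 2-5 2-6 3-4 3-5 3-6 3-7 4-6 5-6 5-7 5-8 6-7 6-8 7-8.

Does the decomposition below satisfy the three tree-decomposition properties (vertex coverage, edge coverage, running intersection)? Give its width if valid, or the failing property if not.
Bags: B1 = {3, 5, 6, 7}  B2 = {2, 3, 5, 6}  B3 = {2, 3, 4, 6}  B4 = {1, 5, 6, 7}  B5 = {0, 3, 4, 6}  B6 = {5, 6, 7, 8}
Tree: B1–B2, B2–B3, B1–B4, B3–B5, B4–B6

Yes; width 3.

Vertex coverage: the bags together contain {0, 1, 2, 3, 4, 5, 6, 7, 8}, the full vertex set. Edge coverage: each edge of G has both endpoints in at least one bag. Running intersection: for every vertex, the bags containing it form a connected subtree. All three properties hold, so this is a valid tree decomposition of width max|bag| − 1 = 3, and hence tw(G) ≤ 3.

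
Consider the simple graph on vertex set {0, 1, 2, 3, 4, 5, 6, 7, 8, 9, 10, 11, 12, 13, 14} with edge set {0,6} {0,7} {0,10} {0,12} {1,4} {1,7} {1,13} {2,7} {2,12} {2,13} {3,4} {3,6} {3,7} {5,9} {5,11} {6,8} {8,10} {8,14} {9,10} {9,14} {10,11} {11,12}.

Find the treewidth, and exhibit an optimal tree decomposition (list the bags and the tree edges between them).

Each bag holds 4 vertices, so the decomposition has width 3, which upper-bounds the treewidth. For the lower bound: the 4 vertex sets {5,9,14}, {11}, {10}, {0,6,8,12} are disjoint, each induces a connected subgraph, and every pair is joined by at least one edge of G. Contracting each set to a single vertex therefore yields K_{4} as a minor, and since treewidth is minor-monotone, tw(G) ≥ tw(K_{4}) = 3. Combining the bounds, tw(G) = 3.

Treewidth 3.
Bags: B1 = {5, 9, 11, 14}  B2 = {9, 10, 11, 14}  B3 = {8, 10, 11, 14}  B4 = {8, 10, 11, 12}  B5 = {0, 8, 10, 12}  B6 = {0, 6, 8, 12}  B7 = {0, 2, 6, 12}  B8 = {0, 2, 6, 7}  B9 = {2, 3, 6, 7}  B10 = {2, 3, 7, 13}  B11 = {1, 3, 7, 13}  B12 = {1, 3, 4, 13}
Tree: B1–B2, B2–B3, B3–B4, B4–B5, B5–B6, B6–B7, B7–B8, B8–B9, B9–B10, B10–B11, B11–B12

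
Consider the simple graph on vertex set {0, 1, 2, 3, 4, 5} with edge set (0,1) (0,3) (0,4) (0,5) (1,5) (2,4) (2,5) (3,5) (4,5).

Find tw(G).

A width-2 tree decomposition is:
Bags: B1 = {0, 3, 5}  B2 = {0, 4, 5}  B3 = {0, 1, 5}  B4 = {2, 4, 5}
Tree: B1–B2, B2–B3, B2–B4
The largest bag has 3 vertices, giving width 2; this decomposition certifies tw(G) ≤ 2. Conversely, {0, 1, 5} is a clique of size 3, and the vertices of any clique must share a bag in every tree decomposition; so some bag has ≥ 3 vertices and tw(G) ≥ 2. Hence tw(G) = 2 exactly.

2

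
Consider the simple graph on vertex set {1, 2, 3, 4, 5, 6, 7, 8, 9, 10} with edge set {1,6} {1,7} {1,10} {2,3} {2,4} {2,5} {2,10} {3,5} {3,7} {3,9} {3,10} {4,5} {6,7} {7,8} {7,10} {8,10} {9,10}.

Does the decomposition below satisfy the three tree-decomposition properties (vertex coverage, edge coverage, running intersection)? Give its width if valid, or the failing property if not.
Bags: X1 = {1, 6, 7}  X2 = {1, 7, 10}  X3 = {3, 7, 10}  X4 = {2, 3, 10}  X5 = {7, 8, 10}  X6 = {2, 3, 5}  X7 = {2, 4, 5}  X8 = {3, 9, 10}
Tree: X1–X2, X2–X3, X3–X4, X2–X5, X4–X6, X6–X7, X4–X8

Every vertex of G appears in some bag (union = {1, 2, 3, 4, 5, 6, 7, 8, 9, 10}); every edge is covered by a bag; and for each vertex v the set of bags containing v is connected in the bag tree. The decomposition is therefore valid. The largest bag has 3 vertices, so the width is 2.

Yes; width 2.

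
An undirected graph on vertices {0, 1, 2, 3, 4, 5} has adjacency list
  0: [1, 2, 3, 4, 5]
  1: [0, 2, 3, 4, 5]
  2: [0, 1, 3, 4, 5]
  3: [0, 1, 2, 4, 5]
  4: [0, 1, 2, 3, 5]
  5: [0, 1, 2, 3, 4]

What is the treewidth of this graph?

A width-5 tree decomposition is:
Bags: B1 = {0, 1, 2, 3, 4, 5}
Tree: (single bag)
A single bag containing all 6 vertices is trivially a valid decomposition of width 5. For the lower bound, the 6 vertices {0, 1, 2, 3, 4, 5} are pairwise adjacent, and any tree decomposition puts a clique entirely inside one bag — forcing width ≥ 5. Therefore the treewidth is 5.

5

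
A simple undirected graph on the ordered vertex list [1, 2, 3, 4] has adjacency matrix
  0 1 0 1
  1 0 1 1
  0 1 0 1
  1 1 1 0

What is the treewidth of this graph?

2

A width-2 tree decomposition is:
Bags: B1 = {2, 3, 4}  B2 = {1, 2, 4}
Tree: B1–B2
Every bag has size at most 3, so the width is 3 − 1 = 2 and tw(G) ≤ 2. On the other hand G contains the 3-clique {1, 2, 4}. A clique must lie in a single bag of any decomposition, so no decomposition can have width below 2. The upper and lower bounds meet at 2, so that is the treewidth.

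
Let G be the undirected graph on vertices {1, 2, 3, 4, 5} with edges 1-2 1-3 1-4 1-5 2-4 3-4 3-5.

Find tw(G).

A width-2 tree decomposition is:
Bags: B1 = {1, 3, 5}  B2 = {1, 3, 4}  B3 = {1, 2, 4}
Tree: B1–B2, B2–B3
Each bag holds 3 vertices, so the decomposition has width 2, which upper-bounds the treewidth. For the lower bound, the 3 vertices {1, 2, 4} are pairwise adjacent, and any tree decomposition puts a clique entirely inside one bag — forcing width ≥ 2. Combining the bounds, tw(G) = 2.

2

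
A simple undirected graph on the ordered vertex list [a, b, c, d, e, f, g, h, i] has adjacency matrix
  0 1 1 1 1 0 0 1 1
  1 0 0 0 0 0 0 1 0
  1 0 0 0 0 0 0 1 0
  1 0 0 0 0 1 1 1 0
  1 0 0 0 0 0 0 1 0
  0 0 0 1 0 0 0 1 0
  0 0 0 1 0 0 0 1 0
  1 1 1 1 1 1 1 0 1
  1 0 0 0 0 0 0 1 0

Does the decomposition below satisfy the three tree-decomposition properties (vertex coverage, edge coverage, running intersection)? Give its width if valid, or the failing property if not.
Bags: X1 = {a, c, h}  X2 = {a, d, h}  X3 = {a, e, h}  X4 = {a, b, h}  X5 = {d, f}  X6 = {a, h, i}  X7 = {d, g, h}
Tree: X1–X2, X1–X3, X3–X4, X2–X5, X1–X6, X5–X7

A tree decomposition must satisfy three properties: every vertex lies in some bag; for every edge, both endpoints lie together in some bag; and for every vertex, the bags containing it form a connected subtree. Here edge (h,f) lies in no bag, so the decomposition is invalid.

No — edge (h,f) lies in no bag.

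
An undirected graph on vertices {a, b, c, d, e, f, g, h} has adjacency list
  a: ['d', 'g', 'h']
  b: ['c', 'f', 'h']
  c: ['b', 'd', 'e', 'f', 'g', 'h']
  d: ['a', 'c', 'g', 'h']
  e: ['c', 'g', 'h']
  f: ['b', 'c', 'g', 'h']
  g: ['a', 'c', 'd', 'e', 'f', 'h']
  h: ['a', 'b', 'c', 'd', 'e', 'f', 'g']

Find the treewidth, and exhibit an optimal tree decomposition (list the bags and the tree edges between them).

Treewidth 3.
Bags: B1 = {a, d, g, h}  B2 = {c, d, g, h}  B3 = {c, f, g, h}  B4 = {b, c, f, h}  B5 = {c, e, g, h}
Tree: B1–B2, B2–B3, B3–B4, B2–B5

The largest bag has 4 vertices, giving width 3; this decomposition certifies tw(G) ≤ 3. On the other hand G contains the 4-clique {c, d, g, h}. A clique must lie in a single bag of any decomposition, so no decomposition can have width below 3. Combining the bounds, tw(G) = 3.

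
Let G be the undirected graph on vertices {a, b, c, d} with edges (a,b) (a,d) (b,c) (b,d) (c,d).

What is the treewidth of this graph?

2

A width-2 tree decomposition is:
Bags: B1 = {a, b, d}  B2 = {b, c, d}
Tree: B1–B2
Each bag holds 3 vertices, so the decomposition has width 2, which upper-bounds the treewidth. For the lower bound, the 3 vertices {b, c, d} are pairwise adjacent, and any tree decomposition puts a clique entirely inside one bag — forcing width ≥ 2. Hence tw(G) = 2 exactly.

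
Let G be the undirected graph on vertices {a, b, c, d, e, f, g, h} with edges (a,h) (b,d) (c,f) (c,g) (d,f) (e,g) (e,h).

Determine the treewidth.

A width-1 tree decomposition is:
Bags: B1 = {a, h}  B2 = {e, h}  B3 = {e, g}  B4 = {c, g}  B5 = {c, f}  B6 = {d, f}  B7 = {b, d}
Tree: B1–B2, B2–B3, B3–B4, B4–B5, B5–B6, B6–B7
Each bag holds 2 vertices, so the decomposition has width 1, which upper-bounds the treewidth. Any graph with an edge has treewidth ≥ 1, and G has the edge a–h. Combining the bounds, tw(G) = 1.

1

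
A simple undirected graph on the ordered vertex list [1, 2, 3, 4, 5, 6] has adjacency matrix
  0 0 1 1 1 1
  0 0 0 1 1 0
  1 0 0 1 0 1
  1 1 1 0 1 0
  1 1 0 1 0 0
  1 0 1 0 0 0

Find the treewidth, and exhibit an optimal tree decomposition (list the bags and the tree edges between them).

Treewidth 2.
Bags: B1 = {1, 3, 4}  B2 = {1, 3, 6}  B3 = {1, 4, 5}  B4 = {2, 4, 5}
Tree: B1–B2, B1–B3, B3–B4

Each bag holds 3 vertices, so the decomposition has width 2, which upper-bounds the treewidth. On the other hand G contains the 3-clique {1, 3, 4}. A clique must lie in a single bag of any decomposition, so no decomposition can have width below 2. Hence tw(G) = 2 exactly.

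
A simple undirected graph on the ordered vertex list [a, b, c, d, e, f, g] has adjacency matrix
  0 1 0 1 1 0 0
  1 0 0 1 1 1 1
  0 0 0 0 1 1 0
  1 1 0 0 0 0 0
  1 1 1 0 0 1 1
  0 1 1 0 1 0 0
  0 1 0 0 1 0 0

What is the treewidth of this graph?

2

A width-2 tree decomposition is:
Bags: B1 = {b, e, f}  B2 = {a, b, e}  B3 = {a, b, d}  B4 = {b, e, g}  B5 = {c, e, f}
Tree: B1–B2, B2–B3, B2–B4, B1–B5
The largest bag has 3 vertices, giving width 2; this decomposition certifies tw(G) ≤ 2. For the lower bound, the 3 vertices {a, b, d} are pairwise adjacent, and any tree decomposition puts a clique entirely inside one bag — forcing width ≥ 2. Therefore the treewidth is 2.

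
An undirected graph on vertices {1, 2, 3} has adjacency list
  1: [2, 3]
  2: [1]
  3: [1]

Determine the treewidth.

1

A width-1 tree decomposition is:
Bags: B1 = {1, 3}  B2 = {1, 2}
Tree: B1–B2
The largest bag has 2 vertices, giving width 1; this decomposition certifies tw(G) ≤ 1. Since G has at least one edge (e.g. 1–3), it is not an edgeless graph, so tw(G) ≥ 1. Combining the bounds, tw(G) = 1.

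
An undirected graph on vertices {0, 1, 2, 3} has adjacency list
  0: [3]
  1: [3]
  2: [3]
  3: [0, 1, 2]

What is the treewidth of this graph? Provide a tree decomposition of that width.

The largest bag has 2 vertices, giving width 1; this decomposition certifies tw(G) ≤ 1. G has an edge, so its treewidth is at least 1. The upper and lower bounds meet at 1, so that is the treewidth.

Treewidth 1.
Bags: B1 = {1, 3}  B2 = {2, 3}  B3 = {0, 3}
Tree: B1–B2, B2–B3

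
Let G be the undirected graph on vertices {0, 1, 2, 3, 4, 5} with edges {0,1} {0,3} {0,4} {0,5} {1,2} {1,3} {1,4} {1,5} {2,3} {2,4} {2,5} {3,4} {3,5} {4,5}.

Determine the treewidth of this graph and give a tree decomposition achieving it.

Treewidth 4.
One such decomposition:
Bags: B1 = {1, 2, 3, 4, 5}  B2 = {0, 1, 3, 4, 5}
Tree: B1–B2

Each bag holds 5 vertices, so the decomposition has width 4, which upper-bounds the treewidth. On the other hand G contains the 5-clique {0, 1, 3, 4, 5}. A clique must lie in a single bag of any decomposition, so no decomposition can have width below 4. The upper and lower bounds meet at 4, so that is the treewidth.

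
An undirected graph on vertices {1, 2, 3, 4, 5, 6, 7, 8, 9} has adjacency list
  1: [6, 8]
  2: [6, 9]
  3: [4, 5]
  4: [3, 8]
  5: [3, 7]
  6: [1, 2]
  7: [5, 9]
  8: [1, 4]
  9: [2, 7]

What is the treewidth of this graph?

2

A width-2 tree decomposition is:
Bags: B1 = {3, 4, 8}  B2 = {3, 5, 8}  B3 = {5, 7, 8}  B4 = {7, 8, 9}  B5 = {2, 8, 9}  B6 = {2, 6, 8}  B7 = {1, 6, 8}
Tree: B1–B2, B2–B3, B3–B4, B4–B5, B5–B6, B6–B7
Every bag has size at most 3, so the width is 3 − 1 = 2 and tw(G) ≤ 2. For the lower bound, G contains the cycle 8–4–3–5–7–9–2–6–1–8, so G is not a forest; only forests have treewidth ≤ 1, hence tw(G) ≥ 2. Combining the bounds, tw(G) = 2.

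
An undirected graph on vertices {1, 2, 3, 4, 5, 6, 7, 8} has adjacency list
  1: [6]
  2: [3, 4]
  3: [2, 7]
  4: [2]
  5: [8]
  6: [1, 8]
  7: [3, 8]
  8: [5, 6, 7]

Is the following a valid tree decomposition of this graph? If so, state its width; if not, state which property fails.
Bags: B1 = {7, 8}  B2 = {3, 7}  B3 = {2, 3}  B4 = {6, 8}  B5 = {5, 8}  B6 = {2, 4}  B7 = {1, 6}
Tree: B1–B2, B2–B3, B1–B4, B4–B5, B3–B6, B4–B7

Yes; width 1.

Vertex coverage: the bags together contain {1, 2, 3, 4, 5, 6, 7, 8}, the full vertex set. Edge coverage: each edge of G has both endpoints in at least one bag. Running intersection: for every vertex, the bags containing it form a connected subtree. All three properties hold, so this is a valid tree decomposition of width max|bag| − 1 = 1, and hence tw(G) ≤ 1.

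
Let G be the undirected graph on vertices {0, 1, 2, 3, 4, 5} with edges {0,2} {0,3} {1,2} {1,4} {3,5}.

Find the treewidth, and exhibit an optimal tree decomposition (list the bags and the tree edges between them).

The largest bag has 2 vertices, giving width 1; this decomposition certifies tw(G) ≤ 1. Any graph with an edge has treewidth ≥ 1, and G has the edge 4–1. The upper and lower bounds meet at 1, so that is the treewidth.

Treewidth 1.
One such decomposition:
Bags: B1 = {1, 4}  B2 = {1, 2}  B3 = {0, 2}  B4 = {0, 3}  B5 = {3, 5}
Tree: B1–B2, B2–B3, B3–B4, B4–B5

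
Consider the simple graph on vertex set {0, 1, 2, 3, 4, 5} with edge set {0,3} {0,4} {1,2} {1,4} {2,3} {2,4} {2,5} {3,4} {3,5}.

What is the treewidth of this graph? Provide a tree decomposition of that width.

The largest bag has 3 vertices, giving width 2; this decomposition certifies tw(G) ≤ 2. For the lower bound, the 3 vertices {0, 3, 4} are pairwise adjacent, and any tree decomposition puts a clique entirely inside one bag — forcing width ≥ 2. Hence tw(G) = 2 exactly.

Treewidth 2.
Bags: B1 = {2, 3, 4}  B2 = {2, 3, 5}  B3 = {0, 3, 4}  B4 = {1, 2, 4}
Tree: B1–B2, B1–B3, B1–B4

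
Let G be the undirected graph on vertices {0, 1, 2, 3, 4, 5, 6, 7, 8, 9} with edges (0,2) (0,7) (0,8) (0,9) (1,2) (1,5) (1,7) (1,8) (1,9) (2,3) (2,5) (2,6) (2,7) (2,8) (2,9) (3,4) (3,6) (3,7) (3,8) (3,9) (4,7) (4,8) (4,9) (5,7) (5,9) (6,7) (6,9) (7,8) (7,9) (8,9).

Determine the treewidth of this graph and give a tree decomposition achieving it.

Every bag has size at most 5, so the width is 5 − 1 = 4 and tw(G) ≤ 4. Conversely, {0, 2, 7, 8, 9} is a clique of size 5, and the vertices of any clique must share a bag in every tree decomposition; so some bag has ≥ 5 vertices and tw(G) ≥ 4. Combining the bounds, tw(G) = 4.

Treewidth 4.
One such decomposition:
Bags: B1 = {2, 3, 7, 8, 9}  B2 = {3, 4, 7, 8, 9}  B3 = {0, 2, 7, 8, 9}  B4 = {2, 3, 6, 7, 9}  B5 = {1, 2, 7, 8, 9}  B6 = {1, 2, 5, 7, 9}
Tree: B1–B2, B1–B3, B1–B4, B1–B5, B5–B6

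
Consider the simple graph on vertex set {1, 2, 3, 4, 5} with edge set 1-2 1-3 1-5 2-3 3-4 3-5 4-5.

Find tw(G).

A width-2 tree decomposition is:
Bags: B1 = {1, 2, 3}  B2 = {1, 3, 5}  B3 = {3, 4, 5}
Tree: B1–B2, B2–B3
The largest bag has 3 vertices, giving width 2; this decomposition certifies tw(G) ≤ 2. For the lower bound, the 3 vertices {1, 2, 3} are pairwise adjacent, and any tree decomposition puts a clique entirely inside one bag — forcing width ≥ 2. Hence tw(G) = 2 exactly.

2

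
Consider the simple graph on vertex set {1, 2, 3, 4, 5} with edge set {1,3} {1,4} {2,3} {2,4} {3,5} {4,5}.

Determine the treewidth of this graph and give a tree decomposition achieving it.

Treewidth 2.
One such decomposition:
Bags: B1 = {2, 3, 4}  B2 = {1, 3, 4}  B3 = {3, 4, 5}
Tree: B1–B2, B2–B3

Every bag has size at most 3, so the width is 3 − 1 = 2 and tw(G) ≤ 2. For the lower bound, G contains the cycle 4–2–3–1–4, so G is not a forest; only forests have treewidth ≤ 1, hence tw(G) ≥ 2. Therefore the treewidth is 2.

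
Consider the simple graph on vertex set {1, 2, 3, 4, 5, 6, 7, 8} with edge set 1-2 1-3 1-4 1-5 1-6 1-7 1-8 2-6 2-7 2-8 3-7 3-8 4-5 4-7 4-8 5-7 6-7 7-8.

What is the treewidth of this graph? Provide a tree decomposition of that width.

The largest bag has 4 vertices, giving width 3; this decomposition certifies tw(G) ≤ 3. On the other hand G contains the 4-clique {1, 2, 7, 8}. A clique must lie in a single bag of any decomposition, so no decomposition can have width below 3. Hence tw(G) = 3 exactly.

Treewidth 3.
One such decomposition:
Bags: B1 = {1, 2, 7, 8}  B2 = {1, 3, 7, 8}  B3 = {1, 4, 7, 8}  B4 = {1, 2, 6, 7}  B5 = {1, 4, 5, 7}
Tree: B1–B2, B2–B3, B1–B4, B3–B5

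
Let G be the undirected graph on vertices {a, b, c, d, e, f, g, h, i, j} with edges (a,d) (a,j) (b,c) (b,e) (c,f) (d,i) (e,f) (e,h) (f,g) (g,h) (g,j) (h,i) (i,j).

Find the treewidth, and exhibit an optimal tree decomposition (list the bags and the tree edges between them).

Each bag holds 3 vertices, so the decomposition has width 2, which upper-bounds the treewidth. The edges d–a–j–i–d form a cycle, so G is not a tree and its treewidth is at least 2. Combining the bounds, tw(G) = 2.

Treewidth 2.
One such decomposition:
Bags: B1 = {a, d, i}  B2 = {a, i, j}  B3 = {h, i, j}  B4 = {g, h, j}  B5 = {e, g, h}  B6 = {e, f, g}  B7 = {b, e, f}  B8 = {b, c, f}
Tree: B1–B2, B2–B3, B3–B4, B4–B5, B5–B6, B6–B7, B7–B8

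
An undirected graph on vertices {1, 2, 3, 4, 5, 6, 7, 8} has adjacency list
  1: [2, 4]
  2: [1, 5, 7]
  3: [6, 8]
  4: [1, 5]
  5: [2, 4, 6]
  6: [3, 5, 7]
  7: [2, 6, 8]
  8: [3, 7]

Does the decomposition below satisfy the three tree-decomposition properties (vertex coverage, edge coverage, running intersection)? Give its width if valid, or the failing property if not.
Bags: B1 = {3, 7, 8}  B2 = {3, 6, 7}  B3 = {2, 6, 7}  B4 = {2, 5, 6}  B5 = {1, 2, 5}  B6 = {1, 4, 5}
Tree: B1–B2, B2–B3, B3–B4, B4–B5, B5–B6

Yes; width 2.

Vertex coverage: the bags together contain {1, 2, 3, 4, 5, 6, 7, 8}, the full vertex set. Edge coverage: each edge of G has both endpoints in at least one bag. Running intersection: for every vertex, the bags containing it form a connected subtree. All three properties hold, so this is a valid tree decomposition of width max|bag| − 1 = 2, and hence tw(G) ≤ 2.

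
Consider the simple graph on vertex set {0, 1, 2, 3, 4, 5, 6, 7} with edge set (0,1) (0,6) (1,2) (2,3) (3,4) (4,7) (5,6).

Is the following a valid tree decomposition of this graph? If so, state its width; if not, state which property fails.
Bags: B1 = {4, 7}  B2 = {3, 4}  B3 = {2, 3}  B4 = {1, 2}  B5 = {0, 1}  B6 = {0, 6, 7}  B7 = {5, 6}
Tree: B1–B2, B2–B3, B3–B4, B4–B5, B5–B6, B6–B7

No — bags containing vertex 7 are not connected in the tree.

A tree decomposition must satisfy three properties: every vertex lies in some bag; for every edge, both endpoints lie together in some bag; and for every vertex, the bags containing it form a connected subtree. Here bags containing vertex 7 are not connected in the tree, so the decomposition is invalid.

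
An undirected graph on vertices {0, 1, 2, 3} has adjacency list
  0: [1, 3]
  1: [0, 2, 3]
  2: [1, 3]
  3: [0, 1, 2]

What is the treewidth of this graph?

A width-2 tree decomposition is:
Bags: B1 = {1, 2, 3}  B2 = {0, 1, 3}
Tree: B1–B2
Each bag holds 3 vertices, so the decomposition has width 2, which upper-bounds the treewidth. On the other hand G contains the 3-clique {0, 1, 3}. A clique must lie in a single bag of any decomposition, so no decomposition can have width below 2. Hence tw(G) = 2 exactly.

2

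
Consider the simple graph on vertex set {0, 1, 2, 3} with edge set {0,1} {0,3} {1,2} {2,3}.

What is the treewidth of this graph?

A width-2 tree decomposition is:
Bags: B1 = {0, 1, 2}  B2 = {0, 2, 3}
Tree: B1–B2
Each bag holds 3 vertices, so the decomposition has width 2, which upper-bounds the treewidth. Since 2–1–0–3–2 is a cycle in G, G is not acyclic. Forests are exactly the graphs of treewidth ≤ 1, so tw(G) ≥ 2. The upper and lower bounds meet at 2, so that is the treewidth.

2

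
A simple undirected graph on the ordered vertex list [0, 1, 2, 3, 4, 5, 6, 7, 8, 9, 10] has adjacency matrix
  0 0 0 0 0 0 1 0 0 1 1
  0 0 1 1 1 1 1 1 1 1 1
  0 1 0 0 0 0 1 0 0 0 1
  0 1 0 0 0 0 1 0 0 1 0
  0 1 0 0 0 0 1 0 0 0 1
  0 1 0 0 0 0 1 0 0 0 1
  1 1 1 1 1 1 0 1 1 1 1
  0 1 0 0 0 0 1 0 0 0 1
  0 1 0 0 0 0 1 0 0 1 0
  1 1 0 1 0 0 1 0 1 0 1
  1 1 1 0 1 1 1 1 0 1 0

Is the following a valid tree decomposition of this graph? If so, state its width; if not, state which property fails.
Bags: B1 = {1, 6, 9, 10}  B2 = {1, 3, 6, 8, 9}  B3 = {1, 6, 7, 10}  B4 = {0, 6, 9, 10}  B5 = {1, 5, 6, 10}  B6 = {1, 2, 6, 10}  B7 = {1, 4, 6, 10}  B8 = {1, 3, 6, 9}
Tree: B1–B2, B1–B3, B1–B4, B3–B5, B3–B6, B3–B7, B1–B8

No — bags containing vertex 3 are not connected in the tree.

A tree decomposition must satisfy three properties: every vertex lies in some bag; for every edge, both endpoints lie together in some bag; and for every vertex, the bags containing it form a connected subtree. Here bags containing vertex 3 are not connected in the tree, so the decomposition is invalid.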